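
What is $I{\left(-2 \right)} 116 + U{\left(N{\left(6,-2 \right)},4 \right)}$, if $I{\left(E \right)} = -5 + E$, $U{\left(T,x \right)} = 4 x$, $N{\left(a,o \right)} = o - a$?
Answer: $-796$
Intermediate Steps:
$I{\left(-2 \right)} 116 + U{\left(N{\left(6,-2 \right)},4 \right)} = \left(-5 - 2\right) 116 + 4 \cdot 4 = \left(-7\right) 116 + 16 = -812 + 16 = -796$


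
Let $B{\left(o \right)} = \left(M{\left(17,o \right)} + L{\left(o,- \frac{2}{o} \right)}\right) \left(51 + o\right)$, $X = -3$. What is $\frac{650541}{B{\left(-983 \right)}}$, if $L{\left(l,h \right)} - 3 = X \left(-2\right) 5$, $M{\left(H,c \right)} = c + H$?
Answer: $\frac{216847}{289852} \approx 0.74813$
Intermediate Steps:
$M{\left(H,c \right)} = H + c$
$L{\left(l,h \right)} = 33$ ($L{\left(l,h \right)} = 3 + \left(-3\right) \left(-2\right) 5 = 3 + 6 \cdot 5 = 3 + 30 = 33$)
$B{\left(o \right)} = \left(50 + o\right) \left(51 + o\right)$ ($B{\left(o \right)} = \left(\left(17 + o\right) + 33\right) \left(51 + o\right) = \left(50 + o\right) \left(51 + o\right)$)
$\frac{650541}{B{\left(-983 \right)}} = \frac{650541}{2550 + \left(-983\right)^{2} + 101 \left(-983\right)} = \frac{650541}{2550 + 966289 - 99283} = \frac{650541}{869556} = 650541 \cdot \frac{1}{869556} = \frac{216847}{289852}$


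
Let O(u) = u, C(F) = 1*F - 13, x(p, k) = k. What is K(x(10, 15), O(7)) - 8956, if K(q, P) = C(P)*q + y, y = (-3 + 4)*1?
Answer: -9045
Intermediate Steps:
y = 1 (y = 1*1 = 1)
C(F) = -13 + F (C(F) = F - 13 = -13 + F)
K(q, P) = 1 + q*(-13 + P) (K(q, P) = (-13 + P)*q + 1 = q*(-13 + P) + 1 = 1 + q*(-13 + P))
K(x(10, 15), O(7)) - 8956 = (1 + 15*(-13 + 7)) - 8956 = (1 + 15*(-6)) - 8956 = (1 - 90) - 8956 = -89 - 8956 = -9045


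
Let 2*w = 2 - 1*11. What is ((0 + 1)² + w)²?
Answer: 49/4 ≈ 12.250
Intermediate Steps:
w = -9/2 (w = (2 - 1*11)/2 = (2 - 11)/2 = (½)*(-9) = -9/2 ≈ -4.5000)
((0 + 1)² + w)² = ((0 + 1)² - 9/2)² = (1² - 9/2)² = (1 - 9/2)² = (-7/2)² = 49/4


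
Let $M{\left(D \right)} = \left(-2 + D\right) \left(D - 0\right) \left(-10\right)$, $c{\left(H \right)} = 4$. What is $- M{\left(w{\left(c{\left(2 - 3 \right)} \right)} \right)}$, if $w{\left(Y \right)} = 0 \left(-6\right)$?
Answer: $0$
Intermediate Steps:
$w{\left(Y \right)} = 0$
$M{\left(D \right)} = - 10 D \left(-2 + D\right)$ ($M{\left(D \right)} = \left(-2 + D\right) \left(D + 0\right) \left(-10\right) = \left(-2 + D\right) D \left(-10\right) = D \left(-2 + D\right) \left(-10\right) = - 10 D \left(-2 + D\right)$)
$- M{\left(w{\left(c{\left(2 - 3 \right)} \right)} \right)} = - 10 \cdot 0 \left(2 - 0\right) = - 10 \cdot 0 \left(2 + 0\right) = - 10 \cdot 0 \cdot 2 = \left(-1\right) 0 = 0$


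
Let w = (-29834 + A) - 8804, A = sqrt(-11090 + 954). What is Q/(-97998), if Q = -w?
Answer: -19319/48999 + I*sqrt(2534)/48999 ≈ -0.39427 + 0.0010273*I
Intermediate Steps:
A = 2*I*sqrt(2534) (A = sqrt(-10136) = 2*I*sqrt(2534) ≈ 100.68*I)
w = -38638 + 2*I*sqrt(2534) (w = (-29834 + 2*I*sqrt(2534)) - 8804 = -38638 + 2*I*sqrt(2534) ≈ -38638.0 + 100.68*I)
Q = 38638 - 2*I*sqrt(2534) (Q = -(-38638 + 2*I*sqrt(2534)) = 38638 - 2*I*sqrt(2534) ≈ 38638.0 - 100.68*I)
Q/(-97998) = (38638 - 2*I*sqrt(2534))/(-97998) = (38638 - 2*I*sqrt(2534))*(-1/97998) = -19319/48999 + I*sqrt(2534)/48999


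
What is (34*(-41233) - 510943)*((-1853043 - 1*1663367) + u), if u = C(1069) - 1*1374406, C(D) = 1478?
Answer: 9352643533370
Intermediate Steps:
u = -1372928 (u = 1478 - 1*1374406 = 1478 - 1374406 = -1372928)
(34*(-41233) - 510943)*((-1853043 - 1*1663367) + u) = (34*(-41233) - 510943)*((-1853043 - 1*1663367) - 1372928) = (-1401922 - 510943)*((-1853043 - 1663367) - 1372928) = -1912865*(-3516410 - 1372928) = -1912865*(-4889338) = 9352643533370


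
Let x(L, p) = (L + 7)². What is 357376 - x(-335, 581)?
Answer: 249792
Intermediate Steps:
x(L, p) = (7 + L)²
357376 - x(-335, 581) = 357376 - (7 - 335)² = 357376 - 1*(-328)² = 357376 - 1*107584 = 357376 - 107584 = 249792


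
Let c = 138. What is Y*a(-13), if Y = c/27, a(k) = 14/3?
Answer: 644/27 ≈ 23.852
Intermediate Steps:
a(k) = 14/3 (a(k) = 14*(⅓) = 14/3)
Y = 46/9 (Y = 138/27 = 138*(1/27) = 46/9 ≈ 5.1111)
Y*a(-13) = (46/9)*(14/3) = 644/27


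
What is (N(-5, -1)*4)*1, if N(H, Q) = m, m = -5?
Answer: -20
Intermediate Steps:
N(H, Q) = -5
(N(-5, -1)*4)*1 = -5*4*1 = -20*1 = -20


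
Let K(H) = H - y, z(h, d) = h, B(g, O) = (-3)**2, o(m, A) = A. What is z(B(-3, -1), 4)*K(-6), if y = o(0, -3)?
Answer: -27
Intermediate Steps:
y = -3
B(g, O) = 9
K(H) = 3 + H (K(H) = H - 1*(-3) = H + 3 = 3 + H)
z(B(-3, -1), 4)*K(-6) = 9*(3 - 6) = 9*(-3) = -27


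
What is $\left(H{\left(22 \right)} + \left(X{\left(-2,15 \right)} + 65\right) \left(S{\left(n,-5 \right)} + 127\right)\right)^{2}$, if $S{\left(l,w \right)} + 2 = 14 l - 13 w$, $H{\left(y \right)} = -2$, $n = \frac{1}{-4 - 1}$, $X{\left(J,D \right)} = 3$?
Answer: $\frac{4049795044}{25} \approx 1.6199 \cdot 10^{8}$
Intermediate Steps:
$n = - \frac{1}{5}$ ($n = \frac{1}{-5} = - \frac{1}{5} \approx -0.2$)
$S{\left(l,w \right)} = -2 - 13 w + 14 l$ ($S{\left(l,w \right)} = -2 + \left(14 l - 13 w\right) = -2 + \left(- 13 w + 14 l\right) = -2 - 13 w + 14 l$)
$\left(H{\left(22 \right)} + \left(X{\left(-2,15 \right)} + 65\right) \left(S{\left(n,-5 \right)} + 127\right)\right)^{2} = \left(-2 + \left(3 + 65\right) \left(\left(-2 - -65 + 14 \left(- \frac{1}{5}\right)\right) + 127\right)\right)^{2} = \left(-2 + 68 \left(\left(-2 + 65 - \frac{14}{5}\right) + 127\right)\right)^{2} = \left(-2 + 68 \left(\frac{301}{5} + 127\right)\right)^{2} = \left(-2 + 68 \cdot \frac{936}{5}\right)^{2} = \left(-2 + \frac{63648}{5}\right)^{2} = \left(\frac{63638}{5}\right)^{2} = \frac{4049795044}{25}$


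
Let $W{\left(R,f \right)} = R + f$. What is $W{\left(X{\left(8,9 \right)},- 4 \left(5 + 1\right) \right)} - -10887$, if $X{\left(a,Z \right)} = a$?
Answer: $10871$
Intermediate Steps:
$W{\left(X{\left(8,9 \right)},- 4 \left(5 + 1\right) \right)} - -10887 = \left(8 - 4 \left(5 + 1\right)\right) - -10887 = \left(8 - 24\right) + 10887 = -16 + 10887 = 10871$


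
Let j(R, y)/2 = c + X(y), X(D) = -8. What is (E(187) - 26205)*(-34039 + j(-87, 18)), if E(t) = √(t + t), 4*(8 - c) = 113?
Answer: 1786945155/2 - 68191*√374/2 ≈ 8.9281e+8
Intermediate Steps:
c = -81/4 (c = 8 - ¼*113 = 8 - 113/4 = -81/4 ≈ -20.250)
E(t) = √2*√t (E(t) = √(2*t) = √2*√t)
j(R, y) = -113/2 (j(R, y) = 2*(-81/4 - 8) = 2*(-113/4) = -113/2)
(E(187) - 26205)*(-34039 + j(-87, 18)) = (√2*√187 - 26205)*(-34039 - 113/2) = (√374 - 26205)*(-68191/2) = (-26205 + √374)*(-68191/2) = 1786945155/2 - 68191*√374/2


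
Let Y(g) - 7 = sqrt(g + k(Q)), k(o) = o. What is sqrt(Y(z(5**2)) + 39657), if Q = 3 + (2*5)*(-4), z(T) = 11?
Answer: sqrt(39664 + I*sqrt(26)) ≈ 199.16 + 0.013*I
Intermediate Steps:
Q = -37 (Q = 3 + 10*(-4) = 3 - 40 = -37)
Y(g) = 7 + sqrt(-37 + g) (Y(g) = 7 + sqrt(g - 37) = 7 + sqrt(-37 + g))
sqrt(Y(z(5**2)) + 39657) = sqrt((7 + sqrt(-37 + 11)) + 39657) = sqrt((7 + sqrt(-26)) + 39657) = sqrt((7 + I*sqrt(26)) + 39657) = sqrt(39664 + I*sqrt(26))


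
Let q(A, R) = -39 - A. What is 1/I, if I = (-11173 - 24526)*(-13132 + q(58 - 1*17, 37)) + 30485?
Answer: 1/471685673 ≈ 2.1201e-9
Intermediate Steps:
I = 471685673 (I = (-11173 - 24526)*(-13132 + (-39 - (58 - 1*17))) + 30485 = -35699*(-13132 + (-39 - (58 - 17))) + 30485 = -35699*(-13132 + (-39 - 1*41)) + 30485 = -35699*(-13132 + (-39 - 41)) + 30485 = -35699*(-13132 - 80) + 30485 = -35699*(-13212) + 30485 = 471655188 + 30485 = 471685673)
1/I = 1/471685673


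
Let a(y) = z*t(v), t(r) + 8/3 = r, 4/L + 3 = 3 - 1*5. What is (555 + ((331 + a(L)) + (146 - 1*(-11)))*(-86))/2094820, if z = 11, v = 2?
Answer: -122347/6284460 ≈ -0.019468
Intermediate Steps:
L = -4/5 (L = 4/(-3 + (3 - 1*5)) = 4/(-3 + (3 - 5)) = 4/(-3 - 2) = 4/(-5) = 4*(-1/5) = -4/5 ≈ -0.80000)
t(r) = -8/3 + r
a(y) = -22/3 (a(y) = 11*(-8/3 + 2) = 11*(-2/3) = -22/3)
(555 + ((331 + a(L)) + (146 - 1*(-11)))*(-86))/2094820 = (555 + ((331 - 22/3) + (146 - 1*(-11)))*(-86))/2094820 = (555 + (971/3 + (146 + 11))*(-86))*(1/2094820) = (555 + (971/3 + 157)*(-86))*(1/2094820) = (555 + (1442/3)*(-86))*(1/2094820) = (555 - 124012/3)*(1/2094820) = -122347/3*1/2094820 = -122347/6284460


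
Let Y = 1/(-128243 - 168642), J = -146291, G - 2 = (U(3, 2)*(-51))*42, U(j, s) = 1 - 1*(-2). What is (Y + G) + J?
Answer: -45338792776/296885 ≈ -1.5272e+5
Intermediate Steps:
U(j, s) = 3 (U(j, s) = 1 + 2 = 3)
G = -6424 (G = 2 + (3*(-51))*42 = 2 - 153*42 = 2 - 6426 = -6424)
Y = -1/296885 (Y = 1/(-296885) = -1/296885 ≈ -3.3683e-6)
(Y + G) + J = (-1/296885 - 6424) - 146291 = -1907189241/296885 - 146291 = -45338792776/296885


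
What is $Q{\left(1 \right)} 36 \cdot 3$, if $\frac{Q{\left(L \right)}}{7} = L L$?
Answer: $756$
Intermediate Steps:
$Q{\left(L \right)} = 7 L^{2}$ ($Q{\left(L \right)} = 7 L L = 7 L^{2}$)
$Q{\left(1 \right)} 36 \cdot 3 = 7 \cdot 1^{2} \cdot 36 \cdot 3 = 7 \cdot 1 \cdot 36 \cdot 3 = 7 \cdot 36 \cdot 3 = 252 \cdot 3 = 756$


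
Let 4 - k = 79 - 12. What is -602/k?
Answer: 86/9 ≈ 9.5556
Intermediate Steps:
k = -63 (k = 4 - (79 - 12) = 4 - 1*67 = 4 - 67 = -63)
-602/k = -602/(-63) = -602*(-1/63) = 86/9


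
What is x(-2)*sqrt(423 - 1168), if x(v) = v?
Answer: -2*I*sqrt(745) ≈ -54.589*I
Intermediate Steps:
x(-2)*sqrt(423 - 1168) = -2*sqrt(423 - 1168) = -2*I*sqrt(745)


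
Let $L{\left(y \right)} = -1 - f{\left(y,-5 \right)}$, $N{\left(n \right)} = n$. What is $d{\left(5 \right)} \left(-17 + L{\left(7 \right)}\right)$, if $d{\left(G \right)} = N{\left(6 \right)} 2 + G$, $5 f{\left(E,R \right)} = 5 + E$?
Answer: $- \frac{1734}{5} \approx -346.8$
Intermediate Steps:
$f{\left(E,R \right)} = 1 + \frac{E}{5}$ ($f{\left(E,R \right)} = \frac{5 + E}{5} = 1 + \frac{E}{5}$)
$L{\left(y \right)} = -2 - \frac{y}{5}$ ($L{\left(y \right)} = -1 - \left(1 + \frac{y}{5}\right) = -2 - \frac{y}{5}$)
$d{\left(G \right)} = 12 + G$ ($d{\left(G \right)} = 6 \cdot 2 + G = 12 + G$)
$d{\left(5 \right)} \left(-17 + L{\left(7 \right)}\right) = \left(12 + 5\right) \left(-17 - \frac{17}{5}\right) = 17 \left(-17 - \frac{17}{5}\right) = 17 \left(- \frac{102}{5}\right) = - \frac{1734}{5}$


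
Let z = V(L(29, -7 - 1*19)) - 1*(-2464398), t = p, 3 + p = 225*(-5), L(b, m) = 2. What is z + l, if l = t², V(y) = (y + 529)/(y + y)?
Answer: 14947659/4 ≈ 3.7369e+6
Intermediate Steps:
p = -1128 (p = -3 + 225*(-5) = -3 - 1125 = -1128)
t = -1128
V(y) = (529 + y)/(2*y) (V(y) = (529 + y)/((2*y)) = (529 + y)*(1/(2*y)) = (529 + y)/(2*y))
l = 1272384 (l = (-1128)² = 1272384)
z = 9858123/4 (z = (½)*(529 + 2)/2 - 1*(-2464398) = (½)*(½)*531 + 2464398 = 531/4 + 2464398 = 9858123/4 ≈ 2.4645e+6)
z + l = 9858123/4 + 1272384 = 14947659/4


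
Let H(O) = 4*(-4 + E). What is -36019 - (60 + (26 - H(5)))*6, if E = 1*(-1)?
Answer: -36655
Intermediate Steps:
E = -1
H(O) = -20 (H(O) = 4*(-4 - 1) = 4*(-5) = -20)
-36019 - (60 + (26 - H(5)))*6 = -36019 - (60 + (26 - 1*(-20)))*6 = -36019 - (60 + (26 + 20))*6 = -36019 - (60 + 46)*6 = -36019 - 106*6 = -36019 - 1*636 = -36019 - 636 = -36655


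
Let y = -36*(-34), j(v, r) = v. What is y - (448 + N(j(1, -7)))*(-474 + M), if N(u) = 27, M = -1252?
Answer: 821074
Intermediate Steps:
y = 1224
y - (448 + N(j(1, -7)))*(-474 + M) = 1224 - (448 + 27)*(-474 - 1252) = 1224 - 475*(-1726) = 1224 - 1*(-819850) = 1224 + 819850 = 821074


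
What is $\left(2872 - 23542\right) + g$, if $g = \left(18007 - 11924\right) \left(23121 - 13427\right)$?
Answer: $58947932$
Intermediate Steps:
$g = 58968602$ ($g = 6083 \cdot 9694 = 58968602$)
$\left(2872 - 23542\right) + g = \left(2872 - 23542\right) + 58968602 = -20670 + 58968602 = 58947932$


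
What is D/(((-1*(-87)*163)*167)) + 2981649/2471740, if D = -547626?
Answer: 1902544192361/1951213801660 ≈ 0.97506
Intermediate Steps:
D/(((-1*(-87)*163)*167)) + 2981649/2471740 = -547626/((-1*(-87)*163)*167) + 2981649/2471740 = -547626/((87*163)*167) + 2981649*(1/2471740) = -547626/(14181*167) + 2981649/2471740 = -547626/2368227 + 2981649/2471740 = -547626*1/2368227 + 2981649/2471740 = -182542/789409 + 2981649/2471740 = 1902544192361/1951213801660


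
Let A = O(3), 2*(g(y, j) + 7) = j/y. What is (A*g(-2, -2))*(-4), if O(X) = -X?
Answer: -78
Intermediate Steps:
g(y, j) = -7 + j/(2*y) (g(y, j) = -7 + (j/y)/2 = -7 + j/(2*y))
A = -3 (A = -1*3 = -3)
(A*g(-2, -2))*(-4) = -3*(-7 + (½)*(-2)/(-2))*(-4) = -3*(-7 + (½)*(-2)*(-½))*(-4) = -3*(-7 + ½)*(-4) = -3*(-13/2)*(-4) = (39/2)*(-4) = -78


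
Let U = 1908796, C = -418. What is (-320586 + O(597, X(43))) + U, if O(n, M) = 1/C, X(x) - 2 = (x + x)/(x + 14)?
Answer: 663871779/418 ≈ 1.5882e+6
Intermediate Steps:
X(x) = 2 + 2*x/(14 + x) (X(x) = 2 + (x + x)/(x + 14) = 2 + (2*x)/(14 + x) = 2 + 2*x/(14 + x))
O(n, M) = -1/418 (O(n, M) = 1/(-418) = -1/418)
(-320586 + O(597, X(43))) + U = (-320586 - 1/418) + 1908796 = -134004949/418 + 1908796 = 663871779/418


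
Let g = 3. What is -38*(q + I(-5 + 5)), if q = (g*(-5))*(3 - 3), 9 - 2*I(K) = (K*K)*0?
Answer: -171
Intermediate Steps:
I(K) = 9/2 (I(K) = 9/2 - K*K*0/2 = 9/2 - K²*0/2 = 9/2 - ½*0 = 9/2 + 0 = 9/2)
q = 0 (q = (3*(-5))*(3 - 3) = -15*0 = 0)
-38*(q + I(-5 + 5)) = -38*(0 + 9/2) = -38*9/2 = -171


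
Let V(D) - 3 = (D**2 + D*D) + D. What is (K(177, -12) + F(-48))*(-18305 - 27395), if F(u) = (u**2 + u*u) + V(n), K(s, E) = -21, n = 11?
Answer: -221325100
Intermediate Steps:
V(D) = 3 + D + 2*D**2 (V(D) = 3 + ((D**2 + D*D) + D) = 3 + ((D**2 + D**2) + D) = 3 + (2*D**2 + D) = 3 + (D + 2*D**2) = 3 + D + 2*D**2)
F(u) = 256 + 2*u**2 (F(u) = (u**2 + u*u) + (3 + 11 + 2*11**2) = (u**2 + u**2) + (3 + 11 + 2*121) = 2*u**2 + (3 + 11 + 242) = 2*u**2 + 256 = 256 + 2*u**2)
(K(177, -12) + F(-48))*(-18305 - 27395) = (-21 + (256 + 2*(-48)**2))*(-18305 - 27395) = (-21 + (256 + 2*2304))*(-45700) = (-21 + (256 + 4608))*(-45700) = (-21 + 4864)*(-45700) = 4843*(-45700) = -221325100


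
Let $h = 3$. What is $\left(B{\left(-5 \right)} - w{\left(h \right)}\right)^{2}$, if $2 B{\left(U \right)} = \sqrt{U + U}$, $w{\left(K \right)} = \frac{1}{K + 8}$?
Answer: $\frac{\left(2 - 11 i \sqrt{10}\right)^{2}}{484} \approx -2.4917 - 0.28748 i$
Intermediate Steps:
$w{\left(K \right)} = \frac{1}{8 + K}$
$B{\left(U \right)} = \frac{\sqrt{2} \sqrt{U}}{2}$ ($B{\left(U \right)} = \frac{\sqrt{U + U}}{2} = \frac{\sqrt{2 U}}{2} = \frac{\sqrt{2} \sqrt{U}}{2}$)
$\left(B{\left(-5 \right)} - w{\left(h \right)}\right)^{2} = \left(\frac{\sqrt{2} \sqrt{-5}}{2} - \frac{1}{8 + 3}\right)^{2} = \left(\frac{\sqrt{2} i \sqrt{5}}{2} - \frac{1}{11}\right)^{2} = \left(\frac{i \sqrt{10}}{2} - \frac{1}{11}\right)^{2} = \left(- \frac{1}{11} + \frac{i \sqrt{10}}{2}\right)^{2}$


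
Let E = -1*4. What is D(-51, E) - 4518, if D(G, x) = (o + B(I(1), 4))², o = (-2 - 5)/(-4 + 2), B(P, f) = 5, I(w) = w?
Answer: -17783/4 ≈ -4445.8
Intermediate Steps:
E = -4
o = 7/2 (o = -7/(-2) = -7*(-½) = 7/2 ≈ 3.5000)
D(G, x) = 289/4 (D(G, x) = (7/2 + 5)² = (17/2)² = 289/4)
D(-51, E) - 4518 = 289/4 - 4518 = -17783/4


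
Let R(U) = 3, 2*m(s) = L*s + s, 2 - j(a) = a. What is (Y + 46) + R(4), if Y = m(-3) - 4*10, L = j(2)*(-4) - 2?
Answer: 21/2 ≈ 10.500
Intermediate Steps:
j(a) = 2 - a
L = -2 (L = (2 - 1*2)*(-4) - 2 = (2 - 2)*(-4) - 2 = 0*(-4) - 2 = 0 - 2 = -2)
m(s) = -s/2 (m(s) = (-2*s + s)/2 = (-s)/2 = -s/2)
Y = -77/2 (Y = -1/2*(-3) - 4*10 = 3/2 - 1*40 = 3/2 - 40 = -77/2 ≈ -38.500)
(Y + 46) + R(4) = (-77/2 + 46) + 3 = 15/2 + 3 = 21/2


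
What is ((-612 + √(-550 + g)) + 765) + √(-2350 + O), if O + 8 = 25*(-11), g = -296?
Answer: 153 + I*√2633 + 3*I*√94 ≈ 153.0 + 80.399*I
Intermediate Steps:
O = -283 (O = -8 + 25*(-11) = -8 - 275 = -283)
((-612 + √(-550 + g)) + 765) + √(-2350 + O) = ((-612 + √(-550 - 296)) + 765) + √(-2350 - 283) = ((-612 + √(-846)) + 765) + √(-2633) = ((-612 + 3*I*√94) + 765) + I*√2633 = (153 + 3*I*√94) + I*√2633 = 153 + I*√2633 + 3*I*√94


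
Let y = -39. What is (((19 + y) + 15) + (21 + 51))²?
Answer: 4489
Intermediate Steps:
(((19 + y) + 15) + (21 + 51))² = (((19 - 39) + 15) + (21 + 51))² = ((-20 + 15) + 72)² = (-5 + 72)² = 67² = 4489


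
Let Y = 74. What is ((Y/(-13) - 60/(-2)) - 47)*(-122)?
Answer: 35990/13 ≈ 2768.5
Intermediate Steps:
((Y/(-13) - 60/(-2)) - 47)*(-122) = ((74/(-13) - 60/(-2)) - 47)*(-122) = ((74*(-1/13) - 60*(-1/2)) - 47)*(-122) = ((-74/13 + 30) - 47)*(-122) = (316/13 - 47)*(-122) = -295/13*(-122) = 35990/13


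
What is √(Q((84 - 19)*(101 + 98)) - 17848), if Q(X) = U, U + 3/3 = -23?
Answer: 4*I*√1117 ≈ 133.69*I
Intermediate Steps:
U = -24 (U = -1 - 23 = -24)
Q(X) = -24
√(Q((84 - 19)*(101 + 98)) - 17848) = √(-24 - 17848) = √(-17872) = 4*I*√1117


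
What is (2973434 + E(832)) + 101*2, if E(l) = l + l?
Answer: 2975300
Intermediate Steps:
E(l) = 2*l
(2973434 + E(832)) + 101*2 = (2973434 + 2*832) + 101*2 = (2973434 + 1664) + 202 = 2975098 + 202 = 2975300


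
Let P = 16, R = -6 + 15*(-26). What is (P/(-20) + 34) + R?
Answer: -1814/5 ≈ -362.80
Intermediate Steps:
R = -396 (R = -6 - 390 = -396)
(P/(-20) + 34) + R = (16/(-20) + 34) - 396 = (-1/20*16 + 34) - 396 = (-⅘ + 34) - 396 = 166/5 - 396 = -1814/5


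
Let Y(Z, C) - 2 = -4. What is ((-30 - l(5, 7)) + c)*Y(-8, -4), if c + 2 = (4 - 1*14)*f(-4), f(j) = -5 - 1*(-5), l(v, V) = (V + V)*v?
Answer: 204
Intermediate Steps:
Y(Z, C) = -2 (Y(Z, C) = 2 - 4 = -2)
l(v, V) = 2*V*v (l(v, V) = (2*V)*v = 2*V*v)
f(j) = 0 (f(j) = -5 + 5 = 0)
c = -2 (c = -2 + (4 - 1*14)*0 = -2 + (4 - 14)*0 = -2 - 10*0 = -2 + 0 = -2)
((-30 - l(5, 7)) + c)*Y(-8, -4) = ((-30 - 2*7*5) - 2)*(-2) = ((-30 - 1*70) - 2)*(-2) = ((-30 - 70) - 2)*(-2) = (-100 - 2)*(-2) = -102*(-2) = 204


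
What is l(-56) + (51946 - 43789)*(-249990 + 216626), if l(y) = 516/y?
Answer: -3810102201/14 ≈ -2.7215e+8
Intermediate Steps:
l(-56) + (51946 - 43789)*(-249990 + 216626) = 516/(-56) + (51946 - 43789)*(-249990 + 216626) = 516*(-1/56) + 8157*(-33364) = -129/14 - 272150148 = -3810102201/14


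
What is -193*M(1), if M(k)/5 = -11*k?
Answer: 10615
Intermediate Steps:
M(k) = -55*k (M(k) = 5*(-11*k) = -55*k)
-193*M(1) = -(-10615) = -193*(-55) = 10615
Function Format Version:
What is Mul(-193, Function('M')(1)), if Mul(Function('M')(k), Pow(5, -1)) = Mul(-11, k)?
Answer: 10615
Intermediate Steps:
Function('M')(k) = Mul(-55, k) (Function('M')(k) = Mul(5, Mul(-11, k)) = Mul(-55, k))
Mul(-193, Function('M')(1)) = Mul(-193, Mul(-55, 1)) = Mul(-193, -55) = 10615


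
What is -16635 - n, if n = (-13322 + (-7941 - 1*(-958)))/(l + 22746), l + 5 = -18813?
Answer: -65321975/3928 ≈ -16630.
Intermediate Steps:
l = -18818 (l = -5 - 18813 = -18818)
n = -20305/3928 (n = (-13322 + (-7941 - 1*(-958)))/(-18818 + 22746) = (-13322 + (-7941 + 958))/3928 = (-13322 - 6983)*(1/3928) = -20305*1/3928 = -20305/3928 ≈ -5.1693)
-16635 - n = -16635 - 1*(-20305/3928) = -16635 + 20305/3928 = -65321975/3928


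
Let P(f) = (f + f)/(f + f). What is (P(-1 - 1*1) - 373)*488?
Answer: -181536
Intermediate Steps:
P(f) = 1 (P(f) = (2*f)/((2*f)) = (2*f)*(1/(2*f)) = 1)
(P(-1 - 1*1) - 373)*488 = (1 - 373)*488 = -372*488 = -181536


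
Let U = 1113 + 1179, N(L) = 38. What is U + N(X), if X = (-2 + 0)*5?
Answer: 2330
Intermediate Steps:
X = -10 (X = -2*5 = -10)
U = 2292
U + N(X) = 2292 + 38 = 2330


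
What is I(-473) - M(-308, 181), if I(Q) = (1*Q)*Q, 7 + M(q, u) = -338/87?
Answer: 19465370/87 ≈ 2.2374e+5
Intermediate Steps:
M(q, u) = -947/87 (M(q, u) = -7 - 338/87 = -947/87)
I(Q) = Q² (I(Q) = Q*Q = Q²)
I(-473) - M(-308, 181) = (-473)² - 1*(-947/87) = 223729 + 947/87 = 19465370/87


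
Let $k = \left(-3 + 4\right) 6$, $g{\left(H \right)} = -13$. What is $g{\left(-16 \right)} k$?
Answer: $-78$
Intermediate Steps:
$k = 6$ ($k = 1 \cdot 6 = 6$)
$g{\left(-16 \right)} k = \left(-13\right) 6 = -78$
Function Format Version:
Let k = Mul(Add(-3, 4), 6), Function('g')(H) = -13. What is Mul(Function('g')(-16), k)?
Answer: -78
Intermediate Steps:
k = 6 (k = Mul(1, 6) = 6)
Mul(Function('g')(-16), k) = Mul(-13, 6) = -78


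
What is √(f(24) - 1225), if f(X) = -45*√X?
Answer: √(-1225 - 90*√6) ≈ 38.019*I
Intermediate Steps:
√(f(24) - 1225) = √(-90*√6 - 1225) = √(-1225 - 90*√6)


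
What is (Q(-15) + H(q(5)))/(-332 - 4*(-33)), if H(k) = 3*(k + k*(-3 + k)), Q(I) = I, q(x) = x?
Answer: -3/20 ≈ -0.15000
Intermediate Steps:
H(k) = 3*k + 3*k*(-3 + k)
(Q(-15) + H(q(5)))/(-332 - 4*(-33)) = (-15 + 3*5*(-2 + 5))/(-332 - 4*(-33)) = (-15 + 3*5*3)/(-332 + 132) = (-15 + 45)/(-200) = 30*(-1/200) = -3/20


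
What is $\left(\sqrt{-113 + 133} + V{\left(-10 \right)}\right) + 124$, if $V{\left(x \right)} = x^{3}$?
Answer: $-876 + 2 \sqrt{5} \approx -871.53$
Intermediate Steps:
$\left(\sqrt{-113 + 133} + V{\left(-10 \right)}\right) + 124 = \left(\sqrt{-113 + 133} + \left(-10\right)^{3}\right) + 124 = \left(\sqrt{20} - 1000\right) + 124 = \left(2 \sqrt{5} - 1000\right) + 124 = \left(-1000 + 2 \sqrt{5}\right) + 124 = -876 + 2 \sqrt{5}$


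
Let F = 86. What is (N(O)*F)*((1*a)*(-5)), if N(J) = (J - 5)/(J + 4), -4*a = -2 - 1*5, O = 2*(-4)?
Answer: -19565/8 ≈ -2445.6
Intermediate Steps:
O = -8
a = 7/4 (a = -(-2 - 1*5)/4 = -(-2 - 5)/4 = -¼*(-7) = 7/4 ≈ 1.7500)
N(J) = (-5 + J)/(4 + J)
(N(O)*F)*((1*a)*(-5)) = (((-5 - 8)/(4 - 8))*86)*((1*(7/4))*(-5)) = ((-13/(-4))*86)*((7/4)*(-5)) = (-¼*(-13)*86)*(-35/4) = ((13/4)*86)*(-35/4) = (559/2)*(-35/4) = -19565/8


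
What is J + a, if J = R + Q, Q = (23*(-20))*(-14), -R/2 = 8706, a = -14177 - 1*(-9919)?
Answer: -15230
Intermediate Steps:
a = -4258 (a = -14177 + 9919 = -4258)
R = -17412 (R = -2*8706 = -17412)
Q = 6440 (Q = -460*(-14) = 6440)
J = -10972 (J = -17412 + 6440 = -10972)
J + a = -10972 - 4258 = -15230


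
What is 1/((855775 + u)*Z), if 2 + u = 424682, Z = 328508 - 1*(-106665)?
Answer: 1/557219443715 ≈ 1.7946e-12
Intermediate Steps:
Z = 435173 (Z = 328508 + 106665 = 435173)
u = 424680 (u = -2 + 424682 = 424680)
1/((855775 + u)*Z) = 1/((855775 + 424680)*435173) = (1/435173)/1280455 = (1/1280455)*(1/435173) = 1/557219443715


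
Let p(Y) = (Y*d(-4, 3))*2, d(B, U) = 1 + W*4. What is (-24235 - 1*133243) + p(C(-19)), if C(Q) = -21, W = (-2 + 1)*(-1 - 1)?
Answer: -157856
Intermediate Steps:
W = 2 (W = -1*(-2) = 2)
d(B, U) = 9 (d(B, U) = 1 + 2*4 = 1 + 8 = 9)
p(Y) = 18*Y (p(Y) = (Y*9)*2 = (9*Y)*2 = 18*Y)
(-24235 - 1*133243) + p(C(-19)) = (-24235 - 1*133243) + 18*(-21) = (-24235 - 133243) - 378 = -157478 - 378 = -157856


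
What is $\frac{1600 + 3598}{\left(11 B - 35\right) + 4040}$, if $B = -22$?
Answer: $\frac{5198}{3763} \approx 1.3813$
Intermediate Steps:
$\frac{1600 + 3598}{\left(11 B - 35\right) + 4040} = \frac{1600 + 3598}{\left(11 \left(-22\right) - 35\right) + 4040} = \frac{5198}{\left(-242 - 35\right) + 4040} = \frac{5198}{-277 + 4040} = \frac{5198}{3763}$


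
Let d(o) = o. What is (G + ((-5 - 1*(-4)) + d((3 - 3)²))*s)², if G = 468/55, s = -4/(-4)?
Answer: 170569/3025 ≈ 56.386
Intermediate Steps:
s = 1 (s = -4*(-¼) = 1)
G = 468/55 (G = 468*(1/55) = 468/55 ≈ 8.5091)
(G + ((-5 - 1*(-4)) + d((3 - 3)²))*s)² = (468/55 + ((-5 - 1*(-4)) + (3 - 3)²)*1)² = (468/55 + ((-5 + 4) + 0²)*1)² = (468/55 + (-1 + 0)*1)² = (468/55 - 1*1)² = (468/55 - 1)² = (413/55)² = 170569/3025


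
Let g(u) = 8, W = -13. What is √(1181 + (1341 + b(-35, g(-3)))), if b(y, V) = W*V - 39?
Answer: √2379 ≈ 48.775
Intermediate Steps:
b(y, V) = -39 - 13*V (b(y, V) = -13*V - 39 = -39 - 13*V)
√(1181 + (1341 + b(-35, g(-3)))) = √(1181 + (1341 + (-39 - 13*8))) = √(1181 + (1341 + (-39 - 104))) = √(1181 + (1341 - 143)) = √(1181 + 1198) = √2379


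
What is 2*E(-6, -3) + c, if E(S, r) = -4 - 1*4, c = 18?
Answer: 2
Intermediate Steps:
E(S, r) = -8 (E(S, r) = -4 - 4 = -8)
2*E(-6, -3) + c = 2*(-8) + 18 = -16 + 18 = 2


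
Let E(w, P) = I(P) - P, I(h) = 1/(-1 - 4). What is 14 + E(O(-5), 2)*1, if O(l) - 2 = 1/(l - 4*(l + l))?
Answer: 59/5 ≈ 11.800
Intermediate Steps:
I(h) = -⅕ (I(h) = 1/(-5) = -⅕)
O(l) = 2 - 1/(7*l) (O(l) = 2 + 1/(l - 4*(l + l)) = 2 + 1/(l - 8*l) = 2 + 1/(-7*l) = 2 - 1/(7*l))
E(w, P) = -⅕ - P
14 + E(O(-5), 2)*1 = 14 + (-⅕ - 1*2)*1 = 14 + (-⅕ - 2)*1 = 14 - 11/5*1 = 14 - 11/5 = 59/5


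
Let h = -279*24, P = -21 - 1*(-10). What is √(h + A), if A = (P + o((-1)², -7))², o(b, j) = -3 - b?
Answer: 3*I*√719 ≈ 80.443*I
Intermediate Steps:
P = -11 (P = -21 + 10 = -11)
h = -6696
A = 225 (A = (-11 + (-3 - 1*(-1)²))² = (-11 + (-3 - 1*1))² = (-11 + (-3 - 1))² = (-11 - 4)² = (-15)² = 225)
√(h + A) = √(-6696 + 225) = √(-6471) = 3*I*√719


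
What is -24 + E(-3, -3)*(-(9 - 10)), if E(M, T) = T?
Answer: -27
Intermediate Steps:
-24 + E(-3, -3)*(-(9 - 10)) = -24 - (-3)*(9 - 10) = -24 - (-3)*(-1) = -24 - 3*1 = -24 - 3 = -27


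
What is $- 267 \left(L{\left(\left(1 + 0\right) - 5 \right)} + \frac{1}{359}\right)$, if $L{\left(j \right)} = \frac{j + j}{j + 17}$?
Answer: $\frac{763353}{4667} \approx 163.56$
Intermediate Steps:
$L{\left(j \right)} = \frac{2 j}{17 + j}$
$- 267 \left(L{\left(\left(1 + 0\right) - 5 \right)} + \frac{1}{359}\right) = - 267 \left(\frac{2 \left(\left(1 + 0\right) - 5\right)}{17 + \left(\left(1 + 0\right) - 5\right)} + \frac{1}{359}\right) = - 267 \left(\frac{2 \left(1 - 5\right)}{17 + \left(1 - 5\right)} + \frac{1}{359}\right) = - 267 \left(2 \left(-4\right) \frac{1}{17 - 4} + \frac{1}{359}\right) = - 267 \left(2 \left(-4\right) \frac{1}{13} + \frac{1}{359}\right) = - 267 \left(- \frac{8}{13} + \frac{1}{359}\right) = \left(-267\right) \left(- \frac{2859}{4667}\right) = \frac{763353}{4667}$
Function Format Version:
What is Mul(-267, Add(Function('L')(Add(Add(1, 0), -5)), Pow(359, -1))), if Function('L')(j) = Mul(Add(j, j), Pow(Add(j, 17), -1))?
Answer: Rational(763353, 4667) ≈ 163.56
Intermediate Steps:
Function('L')(j) = Mul(2, j, Pow(Add(17, j), -1)) (Function('L')(j) = Mul(Mul(2, j), Pow(Add(17, j), -1)) = Mul(2, j, Pow(Add(17, j), -1)))
Mul(-267, Add(Function('L')(Add(Add(1, 0), -5)), Pow(359, -1))) = Mul(-267, Add(Mul(2, Add(Add(1, 0), -5), Pow(Add(17, Add(Add(1, 0), -5)), -1)), Pow(359, -1))) = Mul(-267, Add(Mul(2, Add(1, -5), Pow(Add(17, Add(1, -5)), -1)), Rational(1, 359))) = Mul(-267, Add(Mul(2, -4, Pow(Add(17, -4), -1)), Rational(1, 359))) = Mul(-267, Add(Mul(2, -4, Pow(13, -1)), Rational(1, 359))) = Mul(-267, Add(Mul(2, -4, Rational(1, 13)), Rational(1, 359))) = Mul(-267, Add(Rational(-8, 13), Rational(1, 359))) = Mul(-267, Rational(-2859, 4667)) = Rational(763353, 4667)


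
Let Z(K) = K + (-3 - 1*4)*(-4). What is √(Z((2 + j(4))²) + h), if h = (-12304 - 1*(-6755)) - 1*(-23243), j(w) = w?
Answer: √17758 ≈ 133.26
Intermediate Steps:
Z(K) = 28 + K (Z(K) = K + (-3 - 4)*(-4) = K - 7*(-4) = K + 28 = 28 + K)
h = 17694 (h = (-12304 + 6755) + 23243 = -5549 + 23243 = 17694)
√(Z((2 + j(4))²) + h) = √((28 + (2 + 4)²) + 17694) = √((28 + 6²) + 17694) = √((28 + 36) + 17694) = √(64 + 17694) = √17758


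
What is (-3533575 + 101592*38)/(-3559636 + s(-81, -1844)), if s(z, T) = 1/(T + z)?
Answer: -629322925/6852299301 ≈ -0.091841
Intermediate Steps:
(-3533575 + 101592*38)/(-3559636 + s(-81, -1844)) = (-3533575 + 101592*38)/(-3559636 + 1/(-1844 - 81)) = (-3533575 + 3860496)/(-3559636 + 1/(-1925)) = 326921/(-3559636 - 1/1925) = 326921/(-6852299301/1925) = 326921*(-1925/6852299301) = -629322925/6852299301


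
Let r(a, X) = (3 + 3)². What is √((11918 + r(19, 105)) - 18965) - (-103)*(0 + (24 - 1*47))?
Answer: -2369 + 3*I*√779 ≈ -2369.0 + 83.732*I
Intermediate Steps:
r(a, X) = 36 (r(a, X) = 6² = 36)
√((11918 + r(19, 105)) - 18965) - (-103)*(0 + (24 - 1*47)) = √((11918 + 36) - 18965) - (-103)*(0 + (24 - 1*47)) = √(11954 - 18965) - (-103)*(0 + (24 - 47)) = √(-7011) - (-103)*(0 - 23) = 3*I*√779 - (-103)*(-23) = 3*I*√779 - 1*2369 = 3*I*√779 - 2369 = -2369 + 3*I*√779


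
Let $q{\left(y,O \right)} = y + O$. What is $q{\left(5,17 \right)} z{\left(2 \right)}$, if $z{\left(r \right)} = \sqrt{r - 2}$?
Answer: $0$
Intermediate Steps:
$z{\left(r \right)} = \sqrt{-2 + r}$
$q{\left(y,O \right)} = O + y$
$q{\left(5,17 \right)} z{\left(2 \right)} = \left(17 + 5\right) \sqrt{-2 + 2} = 22 \sqrt{0} = 22 \cdot 0 = 0$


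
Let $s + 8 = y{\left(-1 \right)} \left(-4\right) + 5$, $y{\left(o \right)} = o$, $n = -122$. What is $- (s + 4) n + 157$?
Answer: $767$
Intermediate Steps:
$s = 1$ ($s = -8 + \left(\left(-1\right) \left(-4\right) + 5\right) = -8 + \left(4 + 5\right) = -8 + 9 = 1$)
$- (s + 4) n + 157 = - (1 + 4) \left(-122\right) + 157 = \left(-1\right) 5 \left(-122\right) + 157 = \left(-5\right) \left(-122\right) + 157 = 610 + 157 = 767$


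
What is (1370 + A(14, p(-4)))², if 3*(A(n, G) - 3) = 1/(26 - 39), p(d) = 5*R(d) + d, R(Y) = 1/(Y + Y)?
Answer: 2867174116/1521 ≈ 1.8851e+6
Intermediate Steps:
R(Y) = 1/(2*Y)
p(d) = d + 5/(2*d) (p(d) = 5*(1/(2*d)) + d = 5/(2*d) + d = d + 5/(2*d))
A(n, G) = 116/39 (A(n, G) = 3 + 1/(3*(26 - 39)) = 3 + (⅓)/(-13) = 3 + (⅓)*(-1/13) = 3 - 1/39 = 116/39)
(1370 + A(14, p(-4)))² = (1370 + 116/39)² = (53546/39)² = 2867174116/1521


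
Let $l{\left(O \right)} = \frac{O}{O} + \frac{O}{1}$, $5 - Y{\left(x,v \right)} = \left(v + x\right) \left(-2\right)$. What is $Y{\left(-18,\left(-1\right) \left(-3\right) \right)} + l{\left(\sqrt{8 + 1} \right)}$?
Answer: $-21$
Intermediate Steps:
$Y{\left(x,v \right)} = 5 + 2 v + 2 x$ ($Y{\left(x,v \right)} = 5 - \left(v + x\right) \left(-2\right) = 5 - \left(- 2 v - 2 x\right) = 5 + \left(2 v + 2 x\right) = 5 + 2 v + 2 x$)
$l{\left(O \right)} = 1 + O$ ($l{\left(O \right)} = 1 + O 1 = 1 + O$)
$Y{\left(-18,\left(-1\right) \left(-3\right) \right)} + l{\left(\sqrt{8 + 1} \right)} = \left(5 + 2 \left(\left(-1\right) \left(-3\right)\right) + 2 \left(-18\right)\right) + \left(1 + \sqrt{8 + 1}\right) = \left(5 + 2 \cdot 3 - 36\right) + \left(1 + \sqrt{9}\right) = \left(5 + 6 - 36\right) + \left(1 + 3\right) = -25 + 4 = -21$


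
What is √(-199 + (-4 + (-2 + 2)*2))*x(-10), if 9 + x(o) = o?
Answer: -19*I*√203 ≈ -270.71*I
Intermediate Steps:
x(o) = -9 + o
√(-199 + (-4 + (-2 + 2)*2))*x(-10) = √(-199 + (-4 + (-2 + 2)*2))*(-9 - 10) = √(-199 + (-4 + 0*2))*(-19) = √(-199 + (-4 + 0))*(-19) = √(-199 - 4)*(-19) = √(-203)*(-19) = (I*√203)*(-19) = -19*I*√203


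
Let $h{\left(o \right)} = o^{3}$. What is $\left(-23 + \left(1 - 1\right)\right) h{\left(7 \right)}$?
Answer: $-7889$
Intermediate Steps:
$\left(-23 + \left(1 - 1\right)\right) h{\left(7 \right)} = \left(-23 + \left(1 - 1\right)\right) 7^{3} = \left(-23 + \left(1 - 1\right)\right) 343 = \left(-23 + 0\right) 343 = \left(-23\right) 343 = -7889$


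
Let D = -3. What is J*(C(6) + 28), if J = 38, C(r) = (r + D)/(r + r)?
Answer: 2147/2 ≈ 1073.5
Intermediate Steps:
C(r) = (-3 + r)/(2*r) (C(r) = (r - 3)/(r + r) = (-3 + r)/((2*r)) = (-3 + r)*(1/(2*r)) = (-3 + r)/(2*r))
J*(C(6) + 28) = 38*((½)*(-3 + 6)/6 + 28) = 38*((½)*(⅙)*3 + 28) = 38*(¼ + 28) = 38*(113/4) = 2147/2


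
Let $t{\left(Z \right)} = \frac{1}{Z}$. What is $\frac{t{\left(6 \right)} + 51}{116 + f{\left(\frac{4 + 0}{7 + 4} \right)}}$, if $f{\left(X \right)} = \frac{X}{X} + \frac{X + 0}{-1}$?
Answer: $\frac{3377}{7698} \approx 0.43869$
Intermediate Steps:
$f{\left(X \right)} = 1 - X$ ($f{\left(X \right)} = 1 + X \left(-1\right) = 1 - X$)
$\frac{t{\left(6 \right)} + 51}{116 + f{\left(\frac{4 + 0}{7 + 4} \right)}} = \frac{\frac{1}{6} + 51}{116 + \left(1 - \frac{4 + 0}{7 + 4}\right)} = \frac{\frac{1}{6} + 51}{116 + \left(1 - \frac{4}{11}\right)} = \frac{1}{116 + \left(1 - 4 \cdot \frac{1}{11}\right)} \frac{307}{6} = \frac{1}{116 + \left(1 - \frac{4}{11}\right)} \frac{307}{6} = \frac{1}{116 + \frac{7}{11}} \cdot \frac{307}{6} = \frac{1}{\frac{1283}{11}} \cdot \frac{307}{6} = \frac{11}{1283} \cdot \frac{307}{6} = \frac{3377}{7698}$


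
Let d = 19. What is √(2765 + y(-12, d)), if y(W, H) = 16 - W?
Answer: 7*√57 ≈ 52.849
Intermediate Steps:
√(2765 + y(-12, d)) = √(2765 + (16 - 1*(-12))) = √(2765 + (16 + 12)) = √(2765 + 28) = √2793 = 7*√57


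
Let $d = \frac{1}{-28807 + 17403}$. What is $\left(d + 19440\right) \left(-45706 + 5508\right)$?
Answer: $- \frac{4455822862141}{5702} \approx -7.8145 \cdot 10^{8}$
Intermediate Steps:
$d = - \frac{1}{11404}$ ($d = \frac{1}{-11404} = - \frac{1}{11404} \approx -8.7689 \cdot 10^{-5}$)
$\left(d + 19440\right) \left(-45706 + 5508\right) = \left(- \frac{1}{11404} + 19440\right) \left(-45706 + 5508\right) = \frac{221693759}{11404} \left(-40198\right) = - \frac{4455822862141}{5702}$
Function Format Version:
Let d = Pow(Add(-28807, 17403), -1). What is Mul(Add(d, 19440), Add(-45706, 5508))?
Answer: Rational(-4455822862141, 5702) ≈ -7.8145e+8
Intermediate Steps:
d = Rational(-1, 11404) (d = Pow(-11404, -1) = Rational(-1, 11404) ≈ -8.7689e-5)
Mul(Add(d, 19440), Add(-45706, 5508)) = Mul(Add(Rational(-1, 11404), 19440), Add(-45706, 5508)) = Mul(Rational(221693759, 11404), -40198) = Rational(-4455822862141, 5702)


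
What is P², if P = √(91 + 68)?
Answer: 159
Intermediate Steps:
P = √159 ≈ 12.610
P² = (√159)² = 159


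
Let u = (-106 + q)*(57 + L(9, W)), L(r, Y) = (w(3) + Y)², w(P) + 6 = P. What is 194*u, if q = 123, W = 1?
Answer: 201178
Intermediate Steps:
w(P) = -6 + P
L(r, Y) = (-3 + Y)² (L(r, Y) = ((-6 + 3) + Y)² = (-3 + Y)²)
u = 1037 (u = (-106 + 123)*(57 + (-3 + 1)²) = 17*(57 + (-2)²) = 17*(57 + 4) = 17*61 = 1037)
194*u = 194*1037 = 201178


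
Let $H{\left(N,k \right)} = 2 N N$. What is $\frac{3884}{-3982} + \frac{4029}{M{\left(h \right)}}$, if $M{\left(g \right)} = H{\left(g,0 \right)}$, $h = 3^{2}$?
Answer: $\frac{2569045}{107514} \approx 23.895$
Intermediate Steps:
$H{\left(N,k \right)} = 2 N^{2}$
$h = 9$
$M{\left(g \right)} = 2 g^{2}$
$\frac{3884}{-3982} + \frac{4029}{M{\left(h \right)}} = \frac{3884}{-3982} + \frac{4029}{2 \cdot 9^{2}} = 3884 \left(- \frac{1}{3982}\right) + \frac{4029}{2 \cdot 81} = - \frac{1942}{1991} + \frac{4029}{162} = - \frac{1942}{1991} + 4029 \cdot \frac{1}{162} = - \frac{1942}{1991} + \frac{1343}{54} = \frac{2569045}{107514}$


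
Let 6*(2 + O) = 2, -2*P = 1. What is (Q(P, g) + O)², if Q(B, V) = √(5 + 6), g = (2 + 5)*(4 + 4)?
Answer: 124/9 - 10*√11/3 ≈ 2.7224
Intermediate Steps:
P = -½ (P = -½*1 = -½ ≈ -0.50000)
O = -5/3 (O = -2 + (⅙)*2 = -2 + ⅓ = -5/3 ≈ -1.6667)
g = 56 (g = 7*8 = 56)
Q(B, V) = √11
(Q(P, g) + O)² = (√11 - 5/3)² = (-5/3 + √11)²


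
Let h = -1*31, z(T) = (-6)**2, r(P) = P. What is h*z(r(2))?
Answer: -1116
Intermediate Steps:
z(T) = 36
h = -31
h*z(r(2)) = -31*36 = -1116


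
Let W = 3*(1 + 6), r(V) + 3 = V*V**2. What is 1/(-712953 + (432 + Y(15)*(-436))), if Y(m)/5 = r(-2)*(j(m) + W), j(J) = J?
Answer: 1/150759 ≈ 6.6331e-6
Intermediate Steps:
r(V) = -3 + V**3 (r(V) = -3 + V*V**2 = -3 + V**3)
W = 21 (W = 3*7 = 21)
Y(m) = -1155 - 55*m (Y(m) = 5*((-3 + (-2)**3)*(m + 21)) = 5*((-3 - 8)*(21 + m)) = 5*(-11*(21 + m)) = 5*(-231 - 11*m) = -1155 - 55*m)
1/(-712953 + (432 + Y(15)*(-436))) = 1/(-712953 + (432 + (-1155 - 55*15)*(-436))) = 1/(-712953 + (432 + (-1155 - 825)*(-436))) = 1/(-712953 + (432 - 1980*(-436))) = 1/(-712953 + (432 + 863280)) = 1/(-712953 + 863712) = 1/150759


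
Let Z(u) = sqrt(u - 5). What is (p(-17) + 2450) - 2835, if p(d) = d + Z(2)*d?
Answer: -402 - 17*I*sqrt(3) ≈ -402.0 - 29.445*I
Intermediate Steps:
Z(u) = sqrt(-5 + u)
p(d) = d + I*d*sqrt(3) (p(d) = d + sqrt(-5 + 2)*d = d + sqrt(-3)*d = d + (I*sqrt(3))*d = d + I*d*sqrt(3))
(p(-17) + 2450) - 2835 = (-17*(1 + I*sqrt(3)) + 2450) - 2835 = ((-17 - 17*I*sqrt(3)) + 2450) - 2835 = (2433 - 17*I*sqrt(3)) - 2835 = -402 - 17*I*sqrt(3)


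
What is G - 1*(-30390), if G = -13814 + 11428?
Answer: 28004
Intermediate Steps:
G = -2386
G - 1*(-30390) = -2386 - 1*(-30390) = -2386 + 30390 = 28004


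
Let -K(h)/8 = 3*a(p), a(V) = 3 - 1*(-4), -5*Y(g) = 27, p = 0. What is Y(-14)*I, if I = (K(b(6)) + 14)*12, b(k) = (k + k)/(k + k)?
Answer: 49896/5 ≈ 9979.2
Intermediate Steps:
Y(g) = -27/5 (Y(g) = -1/5*27 = -27/5)
a(V) = 7 (a(V) = 3 + 4 = 7)
b(k) = 1 (b(k) = (2*k)/((2*k)) = (2*k)*(1/(2*k)) = 1)
K(h) = -168 (K(h) = -24*7 = -8*21 = -168)
I = -1848 (I = (-168 + 14)*12 = -154*12 = -1848)
Y(-14)*I = -27/5*(-1848) = 49896/5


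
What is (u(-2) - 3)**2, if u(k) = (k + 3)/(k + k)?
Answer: 169/16 ≈ 10.563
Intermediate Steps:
u(k) = (3 + k)/(2*k) (u(k) = (3 + k)/((2*k)) = (3 + k)*(1/(2*k)) = (3 + k)/(2*k))
(u(-2) - 3)**2 = ((1/2)*(3 - 2)/(-2) - 3)**2 = ((1/2)*(-1/2)*1 - 3)**2 = (-1/4 - 3)**2 = (-13/4)**2 = 169/16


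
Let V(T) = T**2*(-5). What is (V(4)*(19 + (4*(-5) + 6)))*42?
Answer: -16800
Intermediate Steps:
V(T) = -5*T**2
(V(4)*(19 + (4*(-5) + 6)))*42 = ((-5*4**2)*(19 + (4*(-5) + 6)))*42 = ((-5*16)*(19 + (-20 + 6)))*42 = -80*(19 - 14)*42 = -80*5*42 = -400*42 = -16800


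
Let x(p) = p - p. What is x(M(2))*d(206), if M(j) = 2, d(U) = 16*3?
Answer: 0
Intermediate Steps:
d(U) = 48
x(p) = 0
x(M(2))*d(206) = 0*48 = 0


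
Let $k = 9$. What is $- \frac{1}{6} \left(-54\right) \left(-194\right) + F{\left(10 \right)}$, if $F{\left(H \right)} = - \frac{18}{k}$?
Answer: $-1748$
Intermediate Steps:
$F{\left(H \right)} = -2$ ($F{\left(H \right)} = - \frac{18}{9} = \left(-18\right) \frac{1}{9} = -2$)
$- \frac{1}{6} \left(-54\right) \left(-194\right) + F{\left(10 \right)} = - \frac{1}{6} \left(-54\right) \left(-194\right) - 2 = \left(-1\right) \frac{1}{6} \left(-54\right) \left(-194\right) - 2 = \left(- \frac{1}{6}\right) \left(-54\right) \left(-194\right) - 2 = 9 \left(-194\right) - 2 = -1746 - 2 = -1748$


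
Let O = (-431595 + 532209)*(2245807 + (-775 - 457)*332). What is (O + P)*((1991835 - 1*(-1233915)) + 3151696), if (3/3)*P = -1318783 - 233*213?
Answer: 1178582099067442100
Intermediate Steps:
P = -1368412 (P = -1318783 - 233*213 = -1318783 - 49629 = -1368412)
O = 184806084762 (O = 100614*(2245807 - 1232*332) = 100614*(2245807 - 409024) = 100614*1836783 = 184806084762)
(O + P)*((1991835 - 1*(-1233915)) + 3151696) = (184806084762 - 1368412)*((1991835 - 1*(-1233915)) + 3151696) = 184804716350*((1991835 + 1233915) + 3151696) = 184804716350*(3225750 + 3151696) = 184804716350*6377446 = 1178582099067442100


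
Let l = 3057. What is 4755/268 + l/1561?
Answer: 8241831/418348 ≈ 19.701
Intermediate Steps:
4755/268 + l/1561 = 4755/268 + 3057/1561 = 8241831/418348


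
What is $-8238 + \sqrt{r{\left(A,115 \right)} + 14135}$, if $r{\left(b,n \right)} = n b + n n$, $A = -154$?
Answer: $-8238 + 5 \sqrt{386} \approx -8139.8$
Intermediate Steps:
$r{\left(b,n \right)} = n^{2} + b n$ ($r{\left(b,n \right)} = b n + n^{2} = n^{2} + b n$)
$-8238 + \sqrt{r{\left(A,115 \right)} + 14135} = -8238 + \sqrt{115 \left(-154 + 115\right) + 14135} = -8238 + \sqrt{115 \left(-39\right) + 14135} = -8238 + \sqrt{-4485 + 14135} = -8238 + \sqrt{9650} = -8238 + 5 \sqrt{386}$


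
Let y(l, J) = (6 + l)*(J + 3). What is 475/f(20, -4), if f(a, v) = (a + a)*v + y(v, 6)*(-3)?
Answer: -475/214 ≈ -2.2196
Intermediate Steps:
y(l, J) = (3 + J)*(6 + l) (y(l, J) = (6 + l)*(3 + J) = (3 + J)*(6 + l))
f(a, v) = -162 - 27*v + 2*a*v (f(a, v) = (a + a)*v + (18 + 3*v + 6*6 + 6*v)*(-3) = (2*a)*v + (18 + 3*v + 36 + 6*v)*(-3) = 2*a*v + (54 + 9*v)*(-3) = 2*a*v + (-162 - 27*v) = -162 - 27*v + 2*a*v)
475/f(20, -4) = 475/(-162 - 27*(-4) + 2*20*(-4)) = 475/(-162 + 108 - 160) = 475/(-214) = 475*(-1/214) = -475/214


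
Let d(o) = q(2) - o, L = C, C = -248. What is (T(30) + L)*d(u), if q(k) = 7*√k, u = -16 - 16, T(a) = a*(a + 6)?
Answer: 26624 + 5824*√2 ≈ 34860.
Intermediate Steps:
T(a) = a*(6 + a)
u = -32
L = -248
d(o) = -o + 7*√2 (d(o) = 7*√2 - o = -o + 7*√2)
(T(30) + L)*d(u) = (30*(6 + 30) - 248)*(-1*(-32) + 7*√2) = (30*36 - 248)*(32 + 7*√2) = (1080 - 248)*(32 + 7*√2) = 832*(32 + 7*√2) = 26624 + 5824*√2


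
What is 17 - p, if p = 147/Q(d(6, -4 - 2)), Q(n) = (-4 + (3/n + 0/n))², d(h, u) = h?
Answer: 5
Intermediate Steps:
Q(n) = (-4 + 3/n)² (Q(n) = (-4 + (3/n + 0))² = (-4 + 3/n)²)
p = 12 (p = 147/(((-3 + 4*6)²/6²)) = 147/(((-3 + 24)²/36)) = 147/(((1/36)*21²)) = 147/(((1/36)*441)) = 147/(49/4) = 147*(4/49) = 12)
17 - p = 17 - 1*12 = 17 - 12 = 5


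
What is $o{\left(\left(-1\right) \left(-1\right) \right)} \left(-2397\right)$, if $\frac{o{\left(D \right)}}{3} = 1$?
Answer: $-7191$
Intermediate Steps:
$o{\left(D \right)} = 3$ ($o{\left(D \right)} = 3 \cdot 1 = 3$)
$o{\left(\left(-1\right) \left(-1\right) \right)} \left(-2397\right) = 3 \left(-2397\right) = -7191$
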